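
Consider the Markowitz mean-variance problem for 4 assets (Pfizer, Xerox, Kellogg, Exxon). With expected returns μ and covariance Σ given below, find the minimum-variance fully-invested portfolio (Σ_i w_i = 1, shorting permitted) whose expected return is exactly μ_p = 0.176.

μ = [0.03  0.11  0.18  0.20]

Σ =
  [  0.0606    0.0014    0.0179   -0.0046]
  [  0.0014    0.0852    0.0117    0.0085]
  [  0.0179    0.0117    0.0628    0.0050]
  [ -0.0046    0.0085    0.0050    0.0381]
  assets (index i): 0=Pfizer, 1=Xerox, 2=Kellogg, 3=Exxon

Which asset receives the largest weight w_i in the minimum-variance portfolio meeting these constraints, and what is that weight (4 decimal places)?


Exxon (0.5861)

p=Σ⁻¹μ = [0.1598  0.4823  2.3444  4.8534]
q=Σ⁻¹𝟙 = [15.9119  7.8585  7.9036  25.3774]
a=μᵀp=1.450518  b=𝟙ᵀp=7.839921  c=𝟙ᵀq=57.051380  D=ac−b²=21.289696
λ₁=(c·0.176−b)/D = (57.051380·0.176−7.839921)/21.289696 = 0.103389
λ₂=(a−b·0.176)/D = (1.450518−7.839921·0.176)/21.289696 = 0.003320
w* = 0.103389·p + 0.003320·q:
  w_0 = 0.103389·0.1598 + 0.003320·15.9119 = 0.0694  (Pfizer)
  w_1 = 0.103389·0.4823 + 0.003320·7.8585 = 0.0760  (Xerox)
  w_2 = 0.103389·2.3444 + 0.003320·7.9036 = 0.2686  (Kellogg)
  w_3 = 0.103389·4.8534 + 0.003320·25.3774 = 0.5861  (Exxon)
Σw_i=1.0000  μᵀw=0.1760
σ²=wᵀΣw=λ₁·μ_p+λ₂ = 0.103389·0.176 + 0.003320 = 0.021517 ≈ 0.0215


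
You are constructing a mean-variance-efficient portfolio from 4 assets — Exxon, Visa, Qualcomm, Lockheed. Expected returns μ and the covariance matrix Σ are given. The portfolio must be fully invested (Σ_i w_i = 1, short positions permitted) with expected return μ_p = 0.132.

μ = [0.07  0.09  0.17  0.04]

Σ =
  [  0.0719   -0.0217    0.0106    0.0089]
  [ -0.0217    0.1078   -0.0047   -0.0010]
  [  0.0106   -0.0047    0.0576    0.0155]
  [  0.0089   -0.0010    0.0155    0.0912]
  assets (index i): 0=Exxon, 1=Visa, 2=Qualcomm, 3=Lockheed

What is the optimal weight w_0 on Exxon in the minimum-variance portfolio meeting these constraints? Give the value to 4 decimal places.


0.1998

x=Σ⁻¹μ = [0.9054  1.1429  2.9137  -0.1324]
y=Σ⁻¹𝟙 = [14.8858  12.9385  13.7064  7.3246]
a=μᵀx=0.656266  b=𝟙ᵀx=4.829543  c=𝟙ᵀy=48.855283  D=ac−b²=8.737599
λ₁=(c·0.132−b)/D = (48.855283·0.132−4.829543)/8.737599 = 0.185332
λ₂=(a−b·0.132)/D = (0.656266−4.829543·0.132)/8.737599 = 0.002148
w* = 0.185332·x + 0.002148·y:
  w_0 = 0.185332·0.9054 + 0.002148·14.8858 = 0.1998  (Exxon)
  w_1 = 0.185332·1.1429 + 0.002148·12.9385 = 0.2396  (Visa)
  w_2 = 0.185332·2.9137 + 0.002148·13.7064 = 0.5694  (Qualcomm)
  w_3 = 0.185332·-0.1324 + 0.002148·7.3246 = -0.0088  (Lockheed)
Σw_i=1.0000  μᵀw=0.1320
σ²=wᵀΣw=λ₁·μ_p+λ₂ = 0.185332·0.132 + 0.002148 = 0.026612 ≈ 0.0266


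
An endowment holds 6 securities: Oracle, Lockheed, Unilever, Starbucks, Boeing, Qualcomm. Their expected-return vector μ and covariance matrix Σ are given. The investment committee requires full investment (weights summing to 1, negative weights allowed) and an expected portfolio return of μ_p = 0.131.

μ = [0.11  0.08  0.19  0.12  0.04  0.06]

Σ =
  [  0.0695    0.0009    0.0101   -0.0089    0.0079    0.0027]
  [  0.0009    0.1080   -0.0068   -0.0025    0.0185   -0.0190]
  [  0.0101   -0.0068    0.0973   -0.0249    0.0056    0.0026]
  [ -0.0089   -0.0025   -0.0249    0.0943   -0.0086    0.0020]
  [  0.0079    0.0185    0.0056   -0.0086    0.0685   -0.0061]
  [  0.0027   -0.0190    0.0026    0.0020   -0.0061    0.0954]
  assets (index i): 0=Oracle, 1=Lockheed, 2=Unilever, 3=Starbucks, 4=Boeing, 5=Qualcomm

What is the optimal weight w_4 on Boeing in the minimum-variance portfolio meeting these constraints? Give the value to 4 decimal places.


g=Σ⁻¹μ = [1.4320  1.0012  2.3693  2.0703  0.2767  0.6975]
h=Σ⁻¹𝟙 = [12.5889  10.3720  12.8298  16.3292  12.4416  12.2951]
a=μᵀg=0.989139  b=𝟙ᵀg=7.847067  c=𝟙ᵀh=76.856558  D=ac−b²=14.445401
λ₁=(c·0.131−b)/D = (76.856558·0.131−7.847067)/14.445401 = 0.153761
λ₂=(a−b·0.131)/D = (0.989139−7.847067·0.131)/14.445401 = -0.002688
w* = 0.153761·g + -0.002688·h:
  w_0 = 0.153761·1.4320 + -0.002688·12.5889 = 0.1864  (Oracle)
  w_1 = 0.153761·1.0012 + -0.002688·10.3720 = 0.1261  (Lockheed)
  w_2 = 0.153761·2.3693 + -0.002688·12.8298 = 0.3298  (Unilever)
  w_3 = 0.153761·2.0703 + -0.002688·16.3292 = 0.2744  (Starbucks)
  w_4 = 0.153761·0.2767 + -0.002688·12.4416 = 0.0091  (Boeing)
  w_5 = 0.153761·0.6975 + -0.002688·12.2951 = 0.0742  (Qualcomm)
Σw_i=1.0000  μᵀw=0.1310
σ²=wᵀΣw=λ₁·μ_p+λ₂ = 0.153761·0.131 + -0.002688 = 0.017455 ≈ 0.0175

0.0091


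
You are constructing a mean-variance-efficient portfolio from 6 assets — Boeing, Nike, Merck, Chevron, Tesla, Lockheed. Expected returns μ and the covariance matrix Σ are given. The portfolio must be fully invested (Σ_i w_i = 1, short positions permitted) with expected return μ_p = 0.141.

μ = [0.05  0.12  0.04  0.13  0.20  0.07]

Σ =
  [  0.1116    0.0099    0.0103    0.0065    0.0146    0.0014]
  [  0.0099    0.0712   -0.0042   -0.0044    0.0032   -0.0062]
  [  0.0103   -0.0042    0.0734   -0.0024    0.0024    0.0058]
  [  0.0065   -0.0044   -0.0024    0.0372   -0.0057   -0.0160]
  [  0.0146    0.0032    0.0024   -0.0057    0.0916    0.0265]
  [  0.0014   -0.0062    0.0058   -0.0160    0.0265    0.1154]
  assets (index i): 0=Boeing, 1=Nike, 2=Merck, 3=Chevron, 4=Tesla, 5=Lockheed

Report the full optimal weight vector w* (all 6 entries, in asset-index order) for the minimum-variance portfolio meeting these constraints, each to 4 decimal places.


x=Σ⁻¹μ = [-0.3604  2.0294  0.7241  4.5282  2.1995  0.8063]
y=Σ⁻¹𝟙 = [2.7970  17.3673  14.1827  35.7520  8.2723  11.9092]
a=μᵀx=1.339478  b=𝟙ᵀx=9.927091  c=𝟙ᵀy=90.280433  D=ac−b²=22.381485
λ₁=(c·0.141−b)/D = (90.280433·0.141−9.927091)/22.381485 = 0.125213
λ₂=(a−b·0.141)/D = (1.339478−9.927091·0.141)/22.381485 = -0.002692
w* = 0.125213·x + -0.002692·y:
  w_0 = 0.125213·-0.3604 + -0.002692·2.7970 = -0.0527  (Boeing)
  w_1 = 0.125213·2.0294 + -0.002692·17.3673 = 0.2074  (Nike)
  w_2 = 0.125213·0.7241 + -0.002692·14.1827 = 0.0525  (Merck)
  w_3 = 0.125213·4.5282 + -0.002692·35.7520 = 0.4708  (Chevron)
  w_4 = 0.125213·2.1995 + -0.002692·8.2723 = 0.2531  (Tesla)
  w_5 = 0.125213·0.8063 + -0.002692·11.9092 = 0.0689  (Lockheed)
Σw_i=1.0000  μᵀw=0.1410
σ²=wᵀΣw=λ₁·μ_p+λ₂ = 0.125213·0.141 + -0.002692 = 0.014963 ≈ 0.0150

-0.0527  0.2074  0.0525  0.4708  0.2531  0.0689


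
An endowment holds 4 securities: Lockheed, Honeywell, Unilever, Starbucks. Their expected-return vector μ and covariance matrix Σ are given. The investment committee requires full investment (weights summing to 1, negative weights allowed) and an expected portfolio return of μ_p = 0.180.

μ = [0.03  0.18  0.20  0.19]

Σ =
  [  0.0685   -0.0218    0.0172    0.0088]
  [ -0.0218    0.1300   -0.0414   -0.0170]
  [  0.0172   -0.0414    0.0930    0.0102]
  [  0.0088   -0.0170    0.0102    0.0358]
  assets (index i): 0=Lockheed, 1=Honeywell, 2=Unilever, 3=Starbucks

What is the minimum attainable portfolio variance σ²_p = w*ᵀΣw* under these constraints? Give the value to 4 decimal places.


u=Σ⁻¹μ = [-0.0739  3.0678  2.8759  5.9628]
v=Σ⁻¹𝟙 = [13.2394  17.9223  13.0501  29.4710]
a=μᵀu=2.258113  b=𝟙ᵀu=11.832712  c=𝟙ᵀv=73.682842  D=ac−b²=26.371104
λ₁=(c·0.180−b)/D = (73.682842·0.180−11.832712)/26.371104 = 0.054234
λ₂=(a−b·0.180)/D = (2.258113−11.832712·0.180)/26.371104 = 0.004862
w* = 0.054234·u + 0.004862·v:
  w_0 = 0.054234·-0.0739 + 0.004862·13.2394 = 0.0604  (Lockheed)
  w_1 = 0.054234·3.0678 + 0.004862·17.9223 = 0.2535  (Honeywell)
  w_2 = 0.054234·2.8759 + 0.004862·13.0501 = 0.2194  (Unilever)
  w_3 = 0.054234·5.9628 + 0.004862·29.4710 = 0.4667  (Starbucks)
Σw_i=1.0000  μᵀw=0.1800
σ²=wᵀΣw=λ₁·μ_p+λ₂ = 0.054234·0.180 + 0.004862 = 0.014624 ≈ 0.0146

0.0146


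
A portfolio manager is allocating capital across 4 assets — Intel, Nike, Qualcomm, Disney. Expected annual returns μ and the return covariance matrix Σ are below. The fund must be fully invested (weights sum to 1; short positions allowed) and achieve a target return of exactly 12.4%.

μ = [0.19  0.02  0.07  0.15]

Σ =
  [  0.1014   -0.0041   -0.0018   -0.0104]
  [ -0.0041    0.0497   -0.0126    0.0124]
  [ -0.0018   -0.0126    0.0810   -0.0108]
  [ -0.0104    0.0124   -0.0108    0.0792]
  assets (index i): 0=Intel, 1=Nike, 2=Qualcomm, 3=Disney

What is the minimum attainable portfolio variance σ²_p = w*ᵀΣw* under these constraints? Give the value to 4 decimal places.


u=Σ⁻¹μ = [2.1452  0.3280  1.2692  2.2974]
v=Σ⁻¹𝟙 = [12.4370  22.3843  17.8628  13.1906]
a=μᵀu=0.847592  b=𝟙ᵀu=6.039706  c=𝟙ᵀv=65.874722  D=ac−b²=19.356813
λ₁=(c·0.124−b)/D = (65.874722·0.124−6.039706)/19.356813 = 0.109975
λ₂=(a−b·0.124)/D = (0.847592−6.039706·0.124)/19.356813 = 0.005097
w* = 0.109975·u + 0.005097·v:
  w_0 = 0.109975·2.1452 + 0.005097·12.4370 = 0.2993  (Intel)
  w_1 = 0.109975·0.3280 + 0.005097·22.3843 = 0.1502  (Nike)
  w_2 = 0.109975·1.2692 + 0.005097·17.8628 = 0.2306  (Qualcomm)
  w_3 = 0.109975·2.2974 + 0.005097·13.1906 = 0.3199  (Disney)
Σw_i=1.0000  μᵀw=0.1240
σ²=wᵀΣw=λ₁·μ_p+λ₂ = 0.109975·0.124 + 0.005097 = 0.018734 ≈ 0.0187

0.0187


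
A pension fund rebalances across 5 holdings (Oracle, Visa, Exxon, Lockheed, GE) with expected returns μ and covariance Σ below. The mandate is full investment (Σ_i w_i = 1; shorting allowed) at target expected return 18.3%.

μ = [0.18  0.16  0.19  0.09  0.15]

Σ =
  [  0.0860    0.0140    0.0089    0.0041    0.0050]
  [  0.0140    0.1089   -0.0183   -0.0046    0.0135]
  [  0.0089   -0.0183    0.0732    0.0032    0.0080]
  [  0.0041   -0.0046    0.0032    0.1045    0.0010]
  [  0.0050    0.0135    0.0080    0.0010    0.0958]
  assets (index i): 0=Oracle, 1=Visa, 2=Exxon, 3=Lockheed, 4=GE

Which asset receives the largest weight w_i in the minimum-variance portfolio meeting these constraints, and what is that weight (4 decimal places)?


x=Σ⁻¹μ = [1.4515  1.6393  2.6825  0.7845  1.0268]
y=Σ⁻¹𝟙 = [7.6765  10.0304  14.0288  9.2097  7.3567]
a=μᵀx=1.257837  b=𝟙ᵀx=7.584474  c=𝟙ᵀy=48.302050  D=ac−b²=3.231834
λ₁=(c·0.183−b)/D = (48.302050·0.183−7.584474)/3.231834 = 0.388263
λ₂=(a−b·0.183)/D = (1.257837−7.584474·0.183)/3.231834 = -0.040263
w* = 0.388263·x + -0.040263·y:
  w_0 = 0.388263·1.4515 + -0.040263·7.6765 = 0.2545  (Oracle)
  w_1 = 0.388263·1.6393 + -0.040263·10.0304 = 0.2326  (Visa)
  w_2 = 0.388263·2.6825 + -0.040263·14.0288 = 0.4767  (Exxon)
  w_3 = 0.388263·0.7845 + -0.040263·9.2097 = -0.0662  (Lockheed)
  w_4 = 0.388263·1.0268 + -0.040263·7.3567 = 0.1025  (GE)
Σw_i=1.0000  μᵀw=0.1830
σ²=wᵀΣw=λ₁·μ_p+λ₂ = 0.388263·0.183 + -0.040263 = 0.030789 ≈ 0.0308

Exxon (0.4767)


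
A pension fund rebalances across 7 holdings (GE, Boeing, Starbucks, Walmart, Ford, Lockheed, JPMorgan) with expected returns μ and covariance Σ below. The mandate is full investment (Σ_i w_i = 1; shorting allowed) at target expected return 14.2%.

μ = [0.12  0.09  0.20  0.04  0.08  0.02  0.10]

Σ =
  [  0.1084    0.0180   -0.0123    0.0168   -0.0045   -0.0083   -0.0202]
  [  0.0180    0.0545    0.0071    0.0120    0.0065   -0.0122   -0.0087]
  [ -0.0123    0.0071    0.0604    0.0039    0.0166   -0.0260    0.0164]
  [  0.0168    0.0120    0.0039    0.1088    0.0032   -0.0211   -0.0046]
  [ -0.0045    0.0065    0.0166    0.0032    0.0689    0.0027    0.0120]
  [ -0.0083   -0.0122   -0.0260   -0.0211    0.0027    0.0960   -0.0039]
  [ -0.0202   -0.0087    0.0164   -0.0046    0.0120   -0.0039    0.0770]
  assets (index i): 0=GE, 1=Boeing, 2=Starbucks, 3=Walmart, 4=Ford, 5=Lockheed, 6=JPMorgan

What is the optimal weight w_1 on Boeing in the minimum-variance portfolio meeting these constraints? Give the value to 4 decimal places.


0.0913

u=Σ⁻¹μ = [1.6717  1.0957  3.9267  0.2173  -0.0506  1.6506  1.1292]
v=Σ⁻¹𝟙 = [11.9453  16.1919  20.4482  9.4755  5.0343  21.5741  14.4692]
a=μᵀu=1.235122  b=𝟙ᵀu=9.640509  c=𝟙ᵀv=99.138415  D=ac−b²=29.508667
λ₁=(c·0.142−b)/D = (99.138415·0.142−9.640509)/29.508667 = 0.150368
λ₂=(a−b·0.142)/D = (1.235122−9.640509·0.142)/29.508667 = -0.004535
w* = 0.150368·u + -0.004535·v:
  w_0 = 0.150368·1.6717 + -0.004535·11.9453 = 0.1972  (GE)
  w_1 = 0.150368·1.0957 + -0.004535·16.1919 = 0.0913  (Boeing)
  w_2 = 0.150368·3.9267 + -0.004535·20.4482 = 0.4977  (Starbucks)
  w_3 = 0.150368·0.2173 + -0.004535·9.4755 = -0.0103  (Walmart)
  w_4 = 0.150368·-0.0506 + -0.004535·5.0343 = -0.0304  (Ford)
  w_5 = 0.150368·1.6506 + -0.004535·21.5741 = 0.1504  (Lockheed)
  w_6 = 0.150368·1.1292 + -0.004535·14.4692 = 0.1042  (JPMorgan)
Σw_i=1.0000  μᵀw=0.1420
σ²=wᵀΣw=λ₁·μ_p+λ₂ = 0.150368·0.142 + -0.004535 = 0.016817 ≈ 0.0168


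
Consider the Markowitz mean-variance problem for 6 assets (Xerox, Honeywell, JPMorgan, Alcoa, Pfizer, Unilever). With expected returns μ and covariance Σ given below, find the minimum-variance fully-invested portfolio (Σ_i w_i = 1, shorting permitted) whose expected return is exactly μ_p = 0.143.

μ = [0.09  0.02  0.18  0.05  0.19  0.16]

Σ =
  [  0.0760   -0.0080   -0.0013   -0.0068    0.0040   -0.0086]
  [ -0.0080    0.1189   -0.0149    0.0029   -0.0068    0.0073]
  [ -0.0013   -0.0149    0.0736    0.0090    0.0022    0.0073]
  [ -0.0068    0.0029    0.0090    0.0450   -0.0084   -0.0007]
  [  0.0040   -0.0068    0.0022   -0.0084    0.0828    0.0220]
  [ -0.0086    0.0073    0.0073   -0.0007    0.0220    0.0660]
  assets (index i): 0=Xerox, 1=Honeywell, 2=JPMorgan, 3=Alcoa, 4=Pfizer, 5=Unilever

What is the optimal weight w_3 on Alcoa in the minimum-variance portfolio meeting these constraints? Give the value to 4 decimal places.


p=Σ⁻¹μ = [1.4808  0.5162  2.1997  1.2392  1.8803  1.7032]
q=Σ⁻¹𝟙 = [17.3204  10.3690  11.5663  24.1227  11.1728  11.5138]
a=μᵀp=1.231256  b=𝟙ᵀp=9.019327  c=𝟙ᵀq=86.065007  D=ac−b²=24.619809
λ₁=(c·0.143−b)/D = (86.065007·0.143−9.019327)/24.619809 = 0.133550
λ₂=(a−b·0.143)/D = (1.231256−9.019327·0.143)/24.619809 = -0.002376
w* = 0.133550·p + -0.002376·q:
  w_0 = 0.133550·1.4808 + -0.002376·17.3204 = 0.1566  (Xerox)
  w_1 = 0.133550·0.5162 + -0.002376·10.3690 = 0.0443  (Honeywell)
  w_2 = 0.133550·2.1997 + -0.002376·11.5663 = 0.2663  (JPMorgan)
  w_3 = 0.133550·1.2392 + -0.002376·24.1227 = 0.1082  (Alcoa)
  w_4 = 0.133550·1.8803 + -0.002376·11.1728 = 0.2246  (Pfizer)
  w_5 = 0.133550·1.7032 + -0.002376·11.5138 = 0.2001  (Unilever)
Σw_i=1.0000  μᵀw=0.1430
σ²=wᵀΣw=λ₁·μ_p+λ₂ = 0.133550·0.143 + -0.002376 = 0.016721 ≈ 0.0167

0.1082


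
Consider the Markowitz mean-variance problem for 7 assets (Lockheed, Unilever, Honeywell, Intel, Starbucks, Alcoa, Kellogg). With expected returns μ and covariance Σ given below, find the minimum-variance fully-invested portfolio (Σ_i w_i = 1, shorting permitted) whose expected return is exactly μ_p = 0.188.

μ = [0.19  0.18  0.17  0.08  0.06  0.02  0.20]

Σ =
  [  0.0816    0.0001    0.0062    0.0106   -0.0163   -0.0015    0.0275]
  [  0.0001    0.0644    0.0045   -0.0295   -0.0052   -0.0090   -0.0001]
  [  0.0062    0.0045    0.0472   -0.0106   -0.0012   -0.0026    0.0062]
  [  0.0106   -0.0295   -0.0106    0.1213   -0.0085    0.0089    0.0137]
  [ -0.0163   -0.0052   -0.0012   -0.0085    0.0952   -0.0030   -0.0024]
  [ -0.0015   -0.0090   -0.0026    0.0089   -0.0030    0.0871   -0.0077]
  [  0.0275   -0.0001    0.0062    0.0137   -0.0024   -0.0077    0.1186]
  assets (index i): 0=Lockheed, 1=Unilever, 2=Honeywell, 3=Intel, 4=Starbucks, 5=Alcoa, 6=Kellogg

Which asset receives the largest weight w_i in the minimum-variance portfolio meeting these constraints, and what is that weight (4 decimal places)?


u=Σ⁻¹μ = [1.8201  3.4887  3.3268  1.5730  1.3615  0.6939  0.9842]
v=Σ⁻¹𝟙 = [10.6254  23.9597  21.3813  14.5715  15.7626  14.2236  4.4296]
a=μᵀu=1.957598  b=𝟙ᵀu=13.248264  c=𝟙ᵀv=104.953757  D=ac−b²=29.940733
λ₁=(c·0.188−b)/D = (104.953757·0.188−13.248264)/29.940733 = 0.216529
λ₂=(a−b·0.188)/D = (1.957598−13.248264·0.188)/29.940733 = -0.017804
w* = 0.216529·u + -0.017804·v:
  w_0 = 0.216529·1.8201 + -0.017804·10.6254 = 0.2049  (Lockheed)
  w_1 = 0.216529·3.4887 + -0.017804·23.9597 = 0.3288  (Unilever)
  w_2 = 0.216529·3.3268 + -0.017804·21.3813 = 0.3397  (Honeywell)
  w_3 = 0.216529·1.5730 + -0.017804·14.5715 = 0.0812  (Intel)
  w_4 = 0.216529·1.3615 + -0.017804·15.7626 = 0.0142  (Starbucks)
  w_5 = 0.216529·0.6939 + -0.017804·14.2236 = -0.1030  (Alcoa)
  w_6 = 0.216529·0.9842 + -0.017804·4.4296 = 0.1343  (Kellogg)
Σw_i=1.0000  μᵀw=0.1880
σ²=wᵀΣw=λ₁·μ_p+λ₂ = 0.216529·0.188 + -0.017804 = 0.022903 ≈ 0.0229

Honeywell (0.3397)


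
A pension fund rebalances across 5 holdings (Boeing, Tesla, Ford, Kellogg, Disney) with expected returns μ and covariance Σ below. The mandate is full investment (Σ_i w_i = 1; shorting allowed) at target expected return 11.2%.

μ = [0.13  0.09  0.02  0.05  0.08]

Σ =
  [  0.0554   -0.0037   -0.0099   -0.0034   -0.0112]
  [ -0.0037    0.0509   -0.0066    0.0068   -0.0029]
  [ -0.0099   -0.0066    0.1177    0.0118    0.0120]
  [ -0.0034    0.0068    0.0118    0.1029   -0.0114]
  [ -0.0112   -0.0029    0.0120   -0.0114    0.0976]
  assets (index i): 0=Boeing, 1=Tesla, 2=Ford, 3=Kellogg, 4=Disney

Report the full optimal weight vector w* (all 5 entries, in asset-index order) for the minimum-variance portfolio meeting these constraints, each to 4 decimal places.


0.5374  0.3045  -0.0457  0.0219  0.1819

x=Σ⁻¹μ = [2.8230  2.0149  0.3411  0.5426  1.2249]
y=Σ⁻¹𝟙 = [24.5680  22.1693  9.4602  9.4945  13.6697]
a=μᵀx=0.680284  b=𝟙ᵀx=6.946583  c=𝟙ᵀy=79.361753  D=ac−b²=5.733530
λ₁=(c·0.112−b)/D = (79.361753·0.112−6.946583)/5.733530 = 0.338698
λ₂=(a−b·0.112)/D = (0.680284−6.946583·0.112)/5.733530 = -0.017046
w* = 0.338698·x + -0.017046·y:
  w_0 = 0.338698·2.8230 + -0.017046·24.5680 = 0.5374  (Boeing)
  w_1 = 0.338698·2.0149 + -0.017046·22.1693 = 0.3045  (Tesla)
  w_2 = 0.338698·0.3411 + -0.017046·9.4602 = -0.0457  (Ford)
  w_3 = 0.338698·0.5426 + -0.017046·9.4945 = 0.0219  (Kellogg)
  w_4 = 0.338698·1.2249 + -0.017046·13.6697 = 0.1819  (Disney)
Σw_i=1.0000  μᵀw=0.1120
σ²=wᵀΣw=λ₁·μ_p+λ₂ = 0.338698·0.112 + -0.017046 = 0.020888 ≈ 0.0209


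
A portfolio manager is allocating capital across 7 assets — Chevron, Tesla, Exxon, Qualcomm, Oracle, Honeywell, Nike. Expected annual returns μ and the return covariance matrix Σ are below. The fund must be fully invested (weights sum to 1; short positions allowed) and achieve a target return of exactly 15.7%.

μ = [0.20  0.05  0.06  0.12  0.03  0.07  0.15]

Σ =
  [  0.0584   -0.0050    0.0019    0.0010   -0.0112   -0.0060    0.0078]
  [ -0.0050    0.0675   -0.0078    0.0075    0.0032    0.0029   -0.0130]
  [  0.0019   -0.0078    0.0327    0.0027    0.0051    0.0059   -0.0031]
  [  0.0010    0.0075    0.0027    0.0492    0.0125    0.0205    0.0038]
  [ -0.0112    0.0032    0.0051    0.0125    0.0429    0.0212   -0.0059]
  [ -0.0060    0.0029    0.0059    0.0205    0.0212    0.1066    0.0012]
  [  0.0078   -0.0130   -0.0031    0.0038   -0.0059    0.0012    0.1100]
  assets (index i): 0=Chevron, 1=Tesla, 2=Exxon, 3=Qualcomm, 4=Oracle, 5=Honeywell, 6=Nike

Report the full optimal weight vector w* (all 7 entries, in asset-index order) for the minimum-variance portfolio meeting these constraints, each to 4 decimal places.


0.4874  0.0537  0.0588  0.2554  -0.0209  0.0194  0.1462

p=Σ⁻¹μ = [3.4630  1.2096  1.7297  1.6749  0.8951  0.2082  1.2977]
q=Σ⁻¹𝟙 = [20.5466  20.1793  30.8687  7.7388  21.7039  2.3429  11.7599]
a=μᵀp=1.293929  b=𝟙ᵀp=10.478169  c=𝟙ᵀq=115.140116  D=ac−b²=39.191057
λ₁=(c·0.157−b)/D = (115.140116·0.157−10.478169)/39.191057 = 0.193892
λ₂=(a−b·0.157)/D = (1.293929−10.478169·0.157)/39.191057 = -0.008960
w* = 0.193892·p + -0.008960·q:
  w_0 = 0.193892·3.4630 + -0.008960·20.5466 = 0.4874  (Chevron)
  w_1 = 0.193892·1.2096 + -0.008960·20.1793 = 0.0537  (Tesla)
  w_2 = 0.193892·1.7297 + -0.008960·30.8687 = 0.0588  (Exxon)
  w_3 = 0.193892·1.6749 + -0.008960·7.7388 = 0.2554  (Qualcomm)
  w_4 = 0.193892·0.8951 + -0.008960·21.7039 = -0.0209  (Oracle)
  w_5 = 0.193892·0.2082 + -0.008960·2.3429 = 0.0194  (Honeywell)
  w_6 = 0.193892·1.2977 + -0.008960·11.7599 = 0.1462  (Nike)
Σw_i=1.0000  μᵀw=0.1570
σ²=wᵀΣw=λ₁·μ_p+λ₂ = 0.193892·0.157 + -0.008960 = 0.021481 ≈ 0.0215


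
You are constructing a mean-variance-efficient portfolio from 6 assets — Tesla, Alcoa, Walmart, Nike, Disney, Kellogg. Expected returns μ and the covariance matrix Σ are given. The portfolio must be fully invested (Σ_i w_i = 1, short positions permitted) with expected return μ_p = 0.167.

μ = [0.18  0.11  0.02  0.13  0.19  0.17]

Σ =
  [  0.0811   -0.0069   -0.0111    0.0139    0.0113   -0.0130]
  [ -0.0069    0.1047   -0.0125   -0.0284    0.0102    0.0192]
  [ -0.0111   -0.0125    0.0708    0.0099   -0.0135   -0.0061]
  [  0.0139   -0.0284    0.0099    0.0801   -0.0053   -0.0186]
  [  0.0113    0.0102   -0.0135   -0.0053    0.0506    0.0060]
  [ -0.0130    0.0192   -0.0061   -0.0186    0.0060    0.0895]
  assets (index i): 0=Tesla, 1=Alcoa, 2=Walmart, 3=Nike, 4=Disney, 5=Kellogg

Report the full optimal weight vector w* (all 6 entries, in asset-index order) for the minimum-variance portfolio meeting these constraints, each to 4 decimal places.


u=Σ⁻¹μ = [2.0041  1.2176  1.3326  2.2934  3.3886  2.2696]
v=Σ⁻¹𝟙 = [12.8759  12.9828  21.0974  16.7844  20.0157  13.8425]
a=μᵀu=1.849129  b=𝟙ᵀu=12.505894  c=𝟙ᵀv=97.598642  D=ac−b²=24.075061
λ₁=(c·0.167−b)/D = (97.598642·0.167−12.505894)/24.075061 = 0.157552
λ₂=(a−b·0.167)/D = (1.849129−12.505894·0.167)/24.075061 = -0.009942
w* = 0.157552·u + -0.009942·v:
  w_0 = 0.157552·2.0041 + -0.009942·12.8759 = 0.1877  (Tesla)
  w_1 = 0.157552·1.2176 + -0.009942·12.9828 = 0.0628  (Alcoa)
  w_2 = 0.157552·1.3326 + -0.009942·21.0974 = 0.0002  (Walmart)
  w_3 = 0.157552·2.2934 + -0.009942·16.7844 = 0.1945  (Nike)
  w_4 = 0.157552·3.3886 + -0.009942·20.0157 = 0.3349  (Disney)
  w_5 = 0.157552·2.2696 + -0.009942·13.8425 = 0.2200  (Kellogg)
Σw_i=1.0000  μᵀw=0.1670
σ²=wᵀΣw=λ₁·μ_p+λ₂ = 0.157552·0.167 + -0.009942 = 0.016369 ≈ 0.0164

0.1877  0.0628  0.0002  0.1945  0.3349  0.2200


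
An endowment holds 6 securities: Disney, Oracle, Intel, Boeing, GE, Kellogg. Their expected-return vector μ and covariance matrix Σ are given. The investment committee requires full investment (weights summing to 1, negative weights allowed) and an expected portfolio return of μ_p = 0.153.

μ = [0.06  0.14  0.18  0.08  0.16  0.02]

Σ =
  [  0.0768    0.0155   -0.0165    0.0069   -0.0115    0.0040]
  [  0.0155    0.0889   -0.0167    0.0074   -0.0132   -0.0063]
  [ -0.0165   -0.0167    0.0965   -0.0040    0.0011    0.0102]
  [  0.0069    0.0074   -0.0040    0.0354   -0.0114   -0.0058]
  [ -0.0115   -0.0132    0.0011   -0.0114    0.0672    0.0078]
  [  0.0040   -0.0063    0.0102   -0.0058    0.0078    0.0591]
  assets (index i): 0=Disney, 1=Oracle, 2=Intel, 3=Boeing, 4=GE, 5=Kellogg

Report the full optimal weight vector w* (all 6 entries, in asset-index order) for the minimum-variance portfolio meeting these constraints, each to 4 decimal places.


p=Σ⁻¹μ = [1.1565  2.1064  2.5237  2.9777  3.4700  -0.1166]
q=Σ⁻¹𝟙 = [13.0555  13.3937  14.4676  34.6426  23.6160  15.2506]
a=μᵀp=1.609632  b=𝟙ᵀp=12.117604  c=𝟙ᵀq=114.426072  D=ac−b²=37.347494
λ₁=(c·0.153−b)/D = (114.426072·0.153−12.117604)/37.347494 = 0.144309
λ₂=(a−b·0.153)/D = (1.609632−12.117604·0.153)/37.347494 = -0.006543
w* = 0.144309·p + -0.006543·q:
  w_0 = 0.144309·1.1565 + -0.006543·13.0555 = 0.0815  (Disney)
  w_1 = 0.144309·2.1064 + -0.006543·13.3937 = 0.2163  (Oracle)
  w_2 = 0.144309·2.5237 + -0.006543·14.4676 = 0.2695  (Intel)
  w_3 = 0.144309·2.9777 + -0.006543·34.6426 = 0.2030  (Boeing)
  w_4 = 0.144309·3.4700 + -0.006543·23.6160 = 0.3462  (GE)
  w_5 = 0.144309·-0.1166 + -0.006543·15.2506 = -0.1166  (Kellogg)
Σw_i=1.0000  μᵀw=0.1530
σ²=wᵀΣw=λ₁·μ_p+λ₂ = 0.144309·0.153 + -0.006543 = 0.015536 ≈ 0.0155

0.0815  0.2163  0.2695  0.2030  0.3462  -0.1166


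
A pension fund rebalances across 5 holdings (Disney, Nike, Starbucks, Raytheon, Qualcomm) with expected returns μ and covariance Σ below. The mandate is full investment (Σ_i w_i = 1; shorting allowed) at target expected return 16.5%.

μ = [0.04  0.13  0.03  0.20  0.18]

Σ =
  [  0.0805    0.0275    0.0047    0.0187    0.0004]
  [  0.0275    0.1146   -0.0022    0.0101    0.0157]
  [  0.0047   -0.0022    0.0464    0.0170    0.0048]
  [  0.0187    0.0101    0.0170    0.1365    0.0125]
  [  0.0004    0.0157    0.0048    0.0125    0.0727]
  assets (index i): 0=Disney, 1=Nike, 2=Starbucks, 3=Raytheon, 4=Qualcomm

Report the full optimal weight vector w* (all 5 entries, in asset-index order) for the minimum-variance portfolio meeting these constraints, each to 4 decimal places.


0.0154  0.1758  0.0626  0.2666  0.4796

g=Σ⁻¹μ = [-0.0558  0.7525  0.0228  1.2218  2.1021]
h=Σ⁻¹𝟙 = [8.9249  5.2431  18.9015  2.3614  10.9198]
a=μᵀg=0.719030  b=𝟙ᵀg=4.043479  c=𝟙ᵀh=46.350633  D=ac−b²=16.977789
λ₁=(c·0.165−b)/D = (46.350633·0.165−4.043479)/16.977789 = 0.212299
λ₂=(a−b·0.165)/D = (0.719030−4.043479·0.165)/16.977789 = 0.003054
w* = 0.212299·g + 0.003054·h:
  w_0 = 0.212299·-0.0558 + 0.003054·8.9249 = 0.0154  (Disney)
  w_1 = 0.212299·0.7525 + 0.003054·5.2431 = 0.1758  (Nike)
  w_2 = 0.212299·0.0228 + 0.003054·18.9015 = 0.0626  (Starbucks)
  w_3 = 0.212299·1.2218 + 0.003054·2.3614 = 0.2666  (Raytheon)
  w_4 = 0.212299·2.1021 + 0.003054·10.9198 = 0.4796  (Qualcomm)
Σw_i=1.0000  μᵀw=0.1650
σ²=wᵀΣw=λ₁·μ_p+λ₂ = 0.212299·0.165 + 0.003054 = 0.038084 ≈ 0.0381


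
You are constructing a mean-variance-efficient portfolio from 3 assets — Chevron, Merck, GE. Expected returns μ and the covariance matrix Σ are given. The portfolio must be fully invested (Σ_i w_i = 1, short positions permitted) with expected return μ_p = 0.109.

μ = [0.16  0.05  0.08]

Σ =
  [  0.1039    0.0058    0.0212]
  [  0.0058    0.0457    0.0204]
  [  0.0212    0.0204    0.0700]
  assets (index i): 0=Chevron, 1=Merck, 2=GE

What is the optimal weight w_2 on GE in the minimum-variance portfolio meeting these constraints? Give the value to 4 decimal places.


0.2029

p=Σ⁻¹μ = [1.3955  0.6845  0.5207]
q=Σ⁻¹𝟙 = [7.2211  17.8922  6.8844]
a=μᵀp=0.299162  b=𝟙ᵀp=2.600747  c=𝟙ᵀq=31.997794  D=ac−b²=2.808638
λ₁=(c·0.109−b)/D = (31.997794·0.109−2.600747)/2.808638 = 0.315816
λ₂=(a−b·0.109)/D = (0.299162−2.600747·0.109)/2.808638 = 0.005583
w* = 0.315816·p + 0.005583·q:
  w_0 = 0.315816·1.3955 + 0.005583·7.2211 = 0.4810  (Chevron)
  w_1 = 0.315816·0.6845 + 0.005583·17.8922 = 0.3161  (Merck)
  w_2 = 0.315816·0.5207 + 0.005583·6.8844 = 0.2029  (GE)
Σw_i=1.0000  μᵀw=0.1090
σ²=wᵀΣw=λ₁·μ_p+λ₂ = 0.315816·0.109 + 0.005583 = 0.040007 ≈ 0.0400


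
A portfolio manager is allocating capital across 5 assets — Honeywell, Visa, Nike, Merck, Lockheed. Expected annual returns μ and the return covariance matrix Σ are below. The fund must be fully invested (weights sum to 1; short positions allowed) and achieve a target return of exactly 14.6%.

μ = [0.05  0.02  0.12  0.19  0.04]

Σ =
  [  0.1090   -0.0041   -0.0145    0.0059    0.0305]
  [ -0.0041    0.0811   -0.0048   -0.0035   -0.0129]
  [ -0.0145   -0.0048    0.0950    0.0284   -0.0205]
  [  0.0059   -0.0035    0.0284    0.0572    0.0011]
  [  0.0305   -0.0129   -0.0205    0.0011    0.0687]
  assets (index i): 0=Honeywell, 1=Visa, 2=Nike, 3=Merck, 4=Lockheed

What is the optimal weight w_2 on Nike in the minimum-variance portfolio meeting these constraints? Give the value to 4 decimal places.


0.0999

g=Σ⁻¹μ = [0.1882  0.5352  0.5651  3.0406  0.7191]
h=Σ⁻¹𝟙 = [5.6425  16.8744  13.0005  11.1144  18.9209]
a=μᵀg=0.694408  b=𝟙ᵀg=5.048241  c=𝟙ᵀh=65.552698  D=ac−b²=20.035551
λ₁=(c·0.146−b)/D = (65.552698·0.146−5.048241)/20.035551 = 0.225721
λ₂=(a−b·0.146)/D = (0.694408−5.048241·0.146)/20.035551 = -0.002128
w* = 0.225721·g + -0.002128·h:
  w_0 = 0.225721·0.1882 + -0.002128·5.6425 = 0.0305  (Honeywell)
  w_1 = 0.225721·0.5352 + -0.002128·16.8744 = 0.0849  (Visa)
  w_2 = 0.225721·0.5651 + -0.002128·13.0005 = 0.0999  (Nike)
  w_3 = 0.225721·3.0406 + -0.002128·11.1144 = 0.6627  (Merck)
  w_4 = 0.225721·0.7191 + -0.002128·18.9209 = 0.1221  (Lockheed)
Σw_i=1.0000  μᵀw=0.1460
σ²=wᵀΣw=λ₁·μ_p+λ₂ = 0.225721·0.146 + -0.002128 = 0.030827 ≈ 0.0308


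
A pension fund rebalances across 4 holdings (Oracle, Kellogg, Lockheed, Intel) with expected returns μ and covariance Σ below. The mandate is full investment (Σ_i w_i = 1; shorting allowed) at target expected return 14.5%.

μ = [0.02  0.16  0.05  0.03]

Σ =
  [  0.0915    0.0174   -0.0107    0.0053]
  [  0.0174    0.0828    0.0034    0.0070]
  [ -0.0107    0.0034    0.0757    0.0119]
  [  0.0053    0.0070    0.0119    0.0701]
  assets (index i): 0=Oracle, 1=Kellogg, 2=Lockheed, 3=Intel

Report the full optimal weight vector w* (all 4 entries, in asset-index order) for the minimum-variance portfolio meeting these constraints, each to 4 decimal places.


-0.0794  0.8477  0.2003  0.0314

x=Σ⁻¹μ = [-0.0919  1.9167  0.5375  0.1523]
y=Σ⁻¹𝟙 = [10.1728  8.5337  12.6136  10.5028]
a=μᵀx=0.336282  b=𝟙ᵀx=2.514607  c=𝟙ᵀy=41.822928  D=ac−b²=7.741047
λ₁=(c·0.145−b)/D = (41.822928·0.145−2.514607)/7.741047 = 0.458558
λ₂=(a−b·0.145)/D = (0.336282−2.514607·0.145)/7.741047 = -0.003660
w* = 0.458558·x + -0.003660·y:
  w_0 = 0.458558·-0.0919 + -0.003660·10.1728 = -0.0794  (Oracle)
  w_1 = 0.458558·1.9167 + -0.003660·8.5337 = 0.8477  (Kellogg)
  w_2 = 0.458558·0.5375 + -0.003660·12.6136 = 0.2003  (Lockheed)
  w_3 = 0.458558·0.1523 + -0.003660·10.5028 = 0.0314  (Intel)
Σw_i=1.0000  μᵀw=0.1450
σ²=wᵀΣw=λ₁·μ_p+λ₂ = 0.458558·0.145 + -0.003660 = 0.062830 ≈ 0.0628


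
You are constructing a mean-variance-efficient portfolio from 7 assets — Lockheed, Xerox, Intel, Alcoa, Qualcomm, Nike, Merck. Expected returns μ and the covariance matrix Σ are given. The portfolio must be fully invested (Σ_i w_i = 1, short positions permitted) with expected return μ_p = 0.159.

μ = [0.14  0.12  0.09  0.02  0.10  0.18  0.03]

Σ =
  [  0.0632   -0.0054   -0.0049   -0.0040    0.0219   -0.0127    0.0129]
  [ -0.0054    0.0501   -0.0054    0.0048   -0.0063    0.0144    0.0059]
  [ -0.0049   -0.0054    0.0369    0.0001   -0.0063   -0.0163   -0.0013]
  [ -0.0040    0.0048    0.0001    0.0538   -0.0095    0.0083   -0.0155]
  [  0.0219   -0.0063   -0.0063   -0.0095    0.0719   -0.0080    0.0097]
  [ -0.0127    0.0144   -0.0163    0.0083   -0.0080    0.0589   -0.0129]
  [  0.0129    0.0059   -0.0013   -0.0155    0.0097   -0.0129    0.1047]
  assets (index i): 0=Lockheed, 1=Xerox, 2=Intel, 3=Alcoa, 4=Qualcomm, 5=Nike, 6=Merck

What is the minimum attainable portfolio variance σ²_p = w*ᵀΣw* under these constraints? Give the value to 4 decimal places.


0.0129

g=Σ⁻¹μ = [3.2391  2.0514  5.7201  0.0068  1.6124  5.1253  0.3260]
h=Σ⁻¹𝟙 = [20.3673  16.9260  50.6168  20.0551  18.3721  33.5625  12.1184]
a=μᵀg=2.308166  b=𝟙ᵀg=18.081169  c=𝟙ᵀh=172.018255  D=ac−b²=70.118035
λ₁=(c·0.159−b)/D = (172.018255·0.159−18.081169)/70.118035 = 0.132202
λ₂=(a−b·0.159)/D = (2.308166−18.081169·0.159)/70.118035 = -0.008083
w* = 0.132202·g + -0.008083·h:
  w_0 = 0.132202·3.2391 + -0.008083·20.3673 = 0.2636  (Lockheed)
  w_1 = 0.132202·2.0514 + -0.008083·16.9260 = 0.1344  (Xerox)
  w_2 = 0.132202·5.7201 + -0.008083·50.6168 = 0.3471  (Intel)
  w_3 = 0.132202·0.0068 + -0.008083·20.0551 = -0.1612  (Alcoa)
  w_4 = 0.132202·1.6124 + -0.008083·18.3721 = 0.0647  (Qualcomm)
  w_5 = 0.132202·5.1253 + -0.008083·33.5625 = 0.4063  (Nike)
  w_6 = 0.132202·0.3260 + -0.008083·12.1184 = -0.0549  (Merck)
Σw_i=1.0000  μᵀw=0.1590
σ²=wᵀΣw=λ₁·μ_p+λ₂ = 0.132202·0.159 + -0.008083 = 0.012937 ≈ 0.0129


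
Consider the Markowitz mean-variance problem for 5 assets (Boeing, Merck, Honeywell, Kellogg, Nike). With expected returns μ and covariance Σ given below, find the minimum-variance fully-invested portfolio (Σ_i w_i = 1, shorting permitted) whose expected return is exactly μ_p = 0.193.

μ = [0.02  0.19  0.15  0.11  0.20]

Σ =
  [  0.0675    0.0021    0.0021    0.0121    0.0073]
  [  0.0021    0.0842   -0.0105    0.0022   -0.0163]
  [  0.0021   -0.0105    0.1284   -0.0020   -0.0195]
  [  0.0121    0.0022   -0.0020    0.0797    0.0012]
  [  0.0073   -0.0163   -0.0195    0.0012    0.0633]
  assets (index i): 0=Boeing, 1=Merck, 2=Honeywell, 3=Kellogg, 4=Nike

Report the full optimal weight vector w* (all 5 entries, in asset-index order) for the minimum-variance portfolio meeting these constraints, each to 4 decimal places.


-0.0945  0.3224  0.2028  0.1182  0.4511

u=Σ⁻¹μ = [-0.6401  3.4356  2.2056  1.3660  4.7716]
v=Σ⁻¹𝟙 = [9.5044  17.3759  12.6944  10.5984  22.8857]
a=μᵀu=2.075374  b=𝟙ᵀu=11.138646  c=𝟙ᵀv=73.058855  D=ac−b²=27.554982
λ₁=(c·0.193−b)/D = (73.058855·0.193−11.138646)/27.554982 = 0.107484
λ₂=(a−b·0.193)/D = (2.075374−11.138646·0.193)/27.554982 = -0.002700
w* = 0.107484·u + -0.002700·v:
  w_0 = 0.107484·-0.6401 + -0.002700·9.5044 = -0.0945  (Boeing)
  w_1 = 0.107484·3.4356 + -0.002700·17.3759 = 0.3224  (Merck)
  w_2 = 0.107484·2.2056 + -0.002700·12.6944 = 0.2028  (Honeywell)
  w_3 = 0.107484·1.3660 + -0.002700·10.5984 = 0.1182  (Kellogg)
  w_4 = 0.107484·4.7716 + -0.002700·22.8857 = 0.4511  (Nike)
Σw_i=1.0000  μᵀw=0.1930
σ²=wᵀΣw=λ₁·μ_p+λ₂ = 0.107484·0.193 + -0.002700 = 0.018045 ≈ 0.0180


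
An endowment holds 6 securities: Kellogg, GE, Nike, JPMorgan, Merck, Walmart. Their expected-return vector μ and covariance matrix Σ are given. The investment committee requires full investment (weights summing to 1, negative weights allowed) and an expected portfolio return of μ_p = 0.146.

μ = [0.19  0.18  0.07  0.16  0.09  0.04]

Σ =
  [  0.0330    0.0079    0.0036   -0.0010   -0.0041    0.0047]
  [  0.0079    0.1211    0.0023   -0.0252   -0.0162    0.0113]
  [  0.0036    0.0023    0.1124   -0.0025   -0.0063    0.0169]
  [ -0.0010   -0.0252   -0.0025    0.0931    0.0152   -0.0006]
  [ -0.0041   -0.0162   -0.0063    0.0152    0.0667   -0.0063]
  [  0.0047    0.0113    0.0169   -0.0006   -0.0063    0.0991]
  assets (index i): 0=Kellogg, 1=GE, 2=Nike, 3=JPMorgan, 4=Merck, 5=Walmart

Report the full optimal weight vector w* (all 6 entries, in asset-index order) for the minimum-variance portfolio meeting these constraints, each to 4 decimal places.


x=Σ⁻¹μ = [5.5538  1.7600  0.5543  1.9895  1.7140  -0.0340]
y=Σ⁻¹𝟙 = [28.5080  10.2993  7.9204  11.1308  18.1602  7.4356]
a=μᵀx=1.882040  b=𝟙ᵀx=11.537576  c=𝟙ᵀy=83.454207  D=ac−b²=23.948501
λ₁=(c·0.146−b)/D = (83.454207·0.146−11.537576)/23.948501 = 0.027005
λ₂=(a−b·0.146)/D = (1.882040−11.537576·0.146)/23.948501 = 0.008249
w* = 0.027005·x + 0.008249·y:
  w_0 = 0.027005·5.5538 + 0.008249·28.5080 = 0.3851  (Kellogg)
  w_1 = 0.027005·1.7600 + 0.008249·10.2993 = 0.1325  (GE)
  w_2 = 0.027005·0.5543 + 0.008249·7.9204 = 0.0803  (Nike)
  w_3 = 0.027005·1.9895 + 0.008249·11.1308 = 0.1455  (JPMorgan)
  w_4 = 0.027005·1.7140 + 0.008249·18.1602 = 0.1961  (Merck)
  w_5 = 0.027005·-0.0340 + 0.008249·7.4356 = 0.0604  (Walmart)
Σw_i=1.0000  μᵀw=0.1460
σ²=wᵀΣw=λ₁·μ_p+λ₂ = 0.027005·0.146 + 0.008249 = 0.012192 ≈ 0.0122

0.3851  0.1325  0.0803  0.1455  0.1961  0.0604


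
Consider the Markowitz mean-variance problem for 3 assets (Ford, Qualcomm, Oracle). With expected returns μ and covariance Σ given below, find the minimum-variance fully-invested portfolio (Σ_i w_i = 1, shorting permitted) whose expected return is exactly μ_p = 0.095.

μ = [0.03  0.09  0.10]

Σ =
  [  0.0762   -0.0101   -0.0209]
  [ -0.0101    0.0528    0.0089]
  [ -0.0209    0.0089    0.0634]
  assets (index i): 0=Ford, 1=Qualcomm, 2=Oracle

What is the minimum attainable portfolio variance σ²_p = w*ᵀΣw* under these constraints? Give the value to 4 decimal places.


p=Σ⁻¹μ = [1.0763  1.6232  1.7042]
q=Σ⁻¹𝟙 = [21.2130  19.6241  20.0110]
a=μᵀp=0.348795  b=𝟙ᵀp=4.403663  c=𝟙ᵀq=60.848172  D=ac−b²=1.831312
λ₁=(c·0.095−b)/D = (60.848172·0.095−4.403663)/1.831312 = 0.751873
λ₂=(a−b·0.095)/D = (0.348795−4.403663·0.095)/1.831312 = -0.037980
w* = 0.751873·p + -0.037980·q:
  w_0 = 0.751873·1.0763 + -0.037980·21.2130 = 0.0036  (Ford)
  w_1 = 0.751873·1.6232 + -0.037980·19.6241 = 0.4751  (Qualcomm)
  w_2 = 0.751873·1.7042 + -0.037980·20.0110 = 0.5214  (Oracle)
Σw_i=1.0000  μᵀw=0.0950
σ²=wᵀΣw=λ₁·μ_p+λ₂ = 0.751873·0.095 + -0.037980 = 0.033448 ≈ 0.0334

0.0334


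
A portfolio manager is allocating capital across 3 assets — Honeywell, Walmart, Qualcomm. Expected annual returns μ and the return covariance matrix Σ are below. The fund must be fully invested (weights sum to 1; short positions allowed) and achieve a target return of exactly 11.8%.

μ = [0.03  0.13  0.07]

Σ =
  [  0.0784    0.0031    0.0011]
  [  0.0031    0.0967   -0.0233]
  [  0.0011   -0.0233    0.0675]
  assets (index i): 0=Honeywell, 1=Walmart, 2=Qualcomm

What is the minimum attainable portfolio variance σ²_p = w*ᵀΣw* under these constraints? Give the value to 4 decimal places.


g=Σ⁻¹μ = [0.2915  1.7274  1.6286]
h=Σ⁻¹𝟙 = [11.8973  14.7059  19.6972]
a=μᵀg=0.347310  b=𝟙ᵀg=3.647493  c=𝟙ᵀh=46.300385  D=ac−b²=2.776385
λ₁=(c·0.118−b)/D = (46.300385·0.118−3.647493)/2.776385 = 0.654071
λ₂=(a−b·0.118)/D = (0.347310−3.647493·0.118)/2.776385 = -0.029929
w* = 0.654071·g + -0.029929·h:
  w_0 = 0.654071·0.2915 + -0.029929·11.8973 = -0.1654  (Honeywell)
  w_1 = 0.654071·1.7274 + -0.029929·14.7059 = 0.6897  (Walmart)
  w_2 = 0.654071·1.6286 + -0.029929·19.6972 = 0.4757  (Qualcomm)
Σw_i=1.0000  μᵀw=0.1180
σ²=wᵀΣw=λ₁·μ_p+λ₂ = 0.654071·0.118 + -0.029929 = 0.047251 ≈ 0.0473

0.0473


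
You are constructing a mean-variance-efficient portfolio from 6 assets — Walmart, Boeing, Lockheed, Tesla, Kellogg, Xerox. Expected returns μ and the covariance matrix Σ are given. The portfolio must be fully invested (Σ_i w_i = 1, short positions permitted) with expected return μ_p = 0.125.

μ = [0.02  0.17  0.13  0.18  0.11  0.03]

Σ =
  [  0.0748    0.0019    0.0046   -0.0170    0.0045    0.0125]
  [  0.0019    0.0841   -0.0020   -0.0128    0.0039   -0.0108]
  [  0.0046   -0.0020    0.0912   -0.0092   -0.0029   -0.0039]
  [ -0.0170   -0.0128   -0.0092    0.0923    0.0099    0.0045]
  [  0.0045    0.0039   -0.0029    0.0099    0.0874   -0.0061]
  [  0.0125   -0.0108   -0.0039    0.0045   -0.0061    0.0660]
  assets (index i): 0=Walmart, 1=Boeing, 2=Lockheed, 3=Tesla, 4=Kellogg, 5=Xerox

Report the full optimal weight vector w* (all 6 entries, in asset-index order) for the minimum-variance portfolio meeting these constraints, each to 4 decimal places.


0.0934  0.2415  0.1823  0.2315  0.1146  0.1367

g=Σ⁻¹μ = [0.4511  2.4784  1.7653  2.4100  0.9665  0.8040]
h=Σ⁻¹𝟙 = [12.2083  15.7760  13.1881  14.7262  10.0038  16.1207]
a=μᵀg=1.224078  b=𝟙ᵀg=8.875289  c=𝟙ᵀh=82.023052  D=ac−b²=21.631852
λ₁=(c·0.125−b)/D = (82.023052·0.125−8.875289)/21.631852 = 0.063684
λ₂=(a−b·0.125)/D = (1.224078−8.875289·0.125)/21.631852 = 0.005301
w* = 0.063684·g + 0.005301·h:
  w_0 = 0.063684·0.4511 + 0.005301·12.2083 = 0.0934  (Walmart)
  w_1 = 0.063684·2.4784 + 0.005301·15.7760 = 0.2415  (Boeing)
  w_2 = 0.063684·1.7653 + 0.005301·13.1881 = 0.1823  (Lockheed)
  w_3 = 0.063684·2.4100 + 0.005301·14.7262 = 0.2315  (Tesla)
  w_4 = 0.063684·0.9665 + 0.005301·10.0038 = 0.1146  (Kellogg)
  w_5 = 0.063684·0.8040 + 0.005301·16.1207 = 0.1367  (Xerox)
Σw_i=1.0000  μᵀw=0.1250
σ²=wᵀΣw=λ₁·μ_p+λ₂ = 0.063684·0.125 + 0.005301 = 0.013261 ≈ 0.0133
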